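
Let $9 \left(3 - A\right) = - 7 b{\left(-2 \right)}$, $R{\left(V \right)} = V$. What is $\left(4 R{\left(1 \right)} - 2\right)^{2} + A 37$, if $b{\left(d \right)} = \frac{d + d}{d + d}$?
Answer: $\frac{1294}{9} \approx 143.78$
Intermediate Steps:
$b{\left(d \right)} = 1$ ($b{\left(d \right)} = \frac{2 d}{2 d} = 2 d \frac{1}{2 d} = 1$)
$A = \frac{34}{9}$ ($A = 3 - \frac{\left(-7\right) 1}{9} = 3 - - \frac{7}{9} = 3 + \frac{7}{9} = \frac{34}{9} \approx 3.7778$)
$\left(4 R{\left(1 \right)} - 2\right)^{2} + A 37 = \left(4 \cdot 1 - 2\right)^{2} + \frac{34}{9} \cdot 37 = \left(4 - 2\right)^{2} + \frac{1258}{9} = 2^{2} + \frac{1258}{9} = 4 + \frac{1258}{9} = \frac{1294}{9}$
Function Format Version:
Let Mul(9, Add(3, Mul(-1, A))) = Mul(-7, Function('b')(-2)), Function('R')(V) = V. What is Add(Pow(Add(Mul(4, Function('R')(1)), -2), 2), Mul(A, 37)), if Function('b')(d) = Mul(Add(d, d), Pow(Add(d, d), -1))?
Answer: Rational(1294, 9) ≈ 143.78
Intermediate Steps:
Function('b')(d) = 1 (Function('b')(d) = Mul(Mul(2, d), Pow(Mul(2, d), -1)) = Mul(Mul(2, d), Mul(Rational(1, 2), Pow(d, -1))) = 1)
A = Rational(34, 9) (A = Add(3, Mul(Rational(-1, 9), Mul(-7, 1))) = Add(3, Mul(Rational(-1, 9), -7)) = Add(3, Rational(7, 9)) = Rational(34, 9) ≈ 3.7778)
Add(Pow(Add(Mul(4, Function('R')(1)), -2), 2), Mul(A, 37)) = Add(Pow(Add(Mul(4, 1), -2), 2), Mul(Rational(34, 9), 37)) = Add(Pow(Add(4, -2), 2), Rational(1258, 9)) = Add(Pow(2, 2), Rational(1258, 9)) = Add(4, Rational(1258, 9)) = Rational(1294, 9)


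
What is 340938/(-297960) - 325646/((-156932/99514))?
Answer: 30947879434577/149870060 ≈ 2.0650e+5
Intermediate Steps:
340938/(-297960) - 325646/((-156932/99514)) = 340938*(-1/297960) - 325646/((-156932*1/99514)) = -4371/3820 - 325646/(-78466/49757) = -4371/3820 - 325646*(-49757/78466) = -4371/3820 + 8101584011/39233 = 30947879434577/149870060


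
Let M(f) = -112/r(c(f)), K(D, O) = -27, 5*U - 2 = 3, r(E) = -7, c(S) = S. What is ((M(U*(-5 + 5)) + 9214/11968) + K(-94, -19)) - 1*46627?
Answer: -16416305/352 ≈ -46637.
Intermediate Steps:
U = 1 (U = 2/5 + (1/5)*3 = 2/5 + 3/5 = 1)
M(f) = 16 (M(f) = -112/(-7) = -112*(-1/7) = 16)
((M(U*(-5 + 5)) + 9214/11968) + K(-94, -19)) - 1*46627 = ((16 + 9214/11968) - 27) - 1*46627 = ((16 + 9214*(1/11968)) - 27) - 46627 = ((16 + 271/352) - 27) - 46627 = (5903/352 - 27) - 46627 = -3601/352 - 46627 = -16416305/352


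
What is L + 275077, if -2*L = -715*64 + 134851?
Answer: 461063/2 ≈ 2.3053e+5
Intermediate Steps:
L = -89091/2 (L = -(-715*64 + 134851)/2 = -(-45760 + 134851)/2 = -1/2*89091 = -89091/2 ≈ -44546.)
L + 275077 = -89091/2 + 275077 = 461063/2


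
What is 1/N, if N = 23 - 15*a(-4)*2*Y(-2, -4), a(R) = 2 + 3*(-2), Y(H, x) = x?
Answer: -1/457 ≈ -0.0021882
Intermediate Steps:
a(R) = -4 (a(R) = 2 - 6 = -4)
N = -457 (N = 23 - 15*(-4*2)*(-4) = 23 - (-120)*(-4) = 23 - 15*32 = 23 - 480 = -457)
1/N = 1/(-457) = -1/457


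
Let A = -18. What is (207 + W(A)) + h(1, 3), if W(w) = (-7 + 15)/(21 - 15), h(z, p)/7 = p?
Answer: 688/3 ≈ 229.33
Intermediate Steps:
h(z, p) = 7*p
W(w) = 4/3 (W(w) = 8/6 = 8*(1/6) = 4/3)
(207 + W(A)) + h(1, 3) = (207 + 4/3) + 7*3 = 625/3 + 21 = 688/3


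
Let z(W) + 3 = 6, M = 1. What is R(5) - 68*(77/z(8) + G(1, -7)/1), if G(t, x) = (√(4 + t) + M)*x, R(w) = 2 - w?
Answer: -3817/3 + 476*√5 ≈ -207.97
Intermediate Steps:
z(W) = 3 (z(W) = -3 + 6 = 3)
G(t, x) = x*(1 + √(4 + t)) (G(t, x) = (√(4 + t) + 1)*x = (1 + √(4 + t))*x = x*(1 + √(4 + t)))
R(5) - 68*(77/z(8) + G(1, -7)/1) = (2 - 1*5) - 68*(77/3 - 7*(1 + √(4 + 1))/1) = (2 - 5) - 68*(77*(⅓) - 7*(1 + √5)*1) = -3 - 68*(77/3 + (-7 - 7*√5)*1) = -3 - 68*(77/3 + (-7 - 7*√5)) = -3 - 68*(56/3 - 7*√5) = -3 + (-3808/3 + 476*√5) = -3817/3 + 476*√5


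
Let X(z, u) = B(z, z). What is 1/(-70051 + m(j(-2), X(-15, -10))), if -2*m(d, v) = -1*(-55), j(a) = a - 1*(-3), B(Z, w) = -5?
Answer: -2/140157 ≈ -1.4270e-5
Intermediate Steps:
j(a) = 3 + a (j(a) = a + 3 = 3 + a)
X(z, u) = -5
m(d, v) = -55/2 (m(d, v) = -(-1)*(-55)/2 = -1/2*55 = -55/2)
1/(-70051 + m(j(-2), X(-15, -10))) = 1/(-70051 - 55/2) = 1/(-140157/2) = -2/140157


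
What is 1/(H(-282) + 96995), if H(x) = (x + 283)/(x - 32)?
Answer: 314/30456429 ≈ 1.0310e-5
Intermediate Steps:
H(x) = (283 + x)/(-32 + x)
1/(H(-282) + 96995) = 1/((283 - 282)/(-32 - 282) + 96995) = 1/(1/(-314) + 96995) = 1/(-1/314*1 + 96995) = 1/(-1/314 + 96995) = 1/(30456429/314) = 314/30456429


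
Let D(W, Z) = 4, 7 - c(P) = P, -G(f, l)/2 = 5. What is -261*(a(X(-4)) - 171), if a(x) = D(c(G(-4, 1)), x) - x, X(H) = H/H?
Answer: 43848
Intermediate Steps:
G(f, l) = -10 (G(f, l) = -2*5 = -10)
X(H) = 1
c(P) = 7 - P
a(x) = 4 - x
-261*(a(X(-4)) - 171) = -261*((4 - 1*1) - 171) = -261*((4 - 1) - 171) = -261*(3 - 171) = -261*(-168) = 43848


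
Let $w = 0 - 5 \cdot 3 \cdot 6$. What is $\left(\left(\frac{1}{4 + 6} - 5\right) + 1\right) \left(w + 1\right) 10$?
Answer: $3471$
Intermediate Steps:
$w = -90$ ($w = 0 - 90 = -90$)
$\left(\left(\frac{1}{4 + 6} - 5\right) + 1\right) \left(w + 1\right) 10 = \left(\left(\frac{1}{4 + 6} - 5\right) + 1\right) \left(-90 + 1\right) 10 = \left(\left(\frac{1}{10} - 5\right) + 1\right) \left(-89\right) 10 = \left(- \frac{49}{10} + 1\right) \left(-89\right) 10 = \left(- \frac{39}{10}\right) \left(-89\right) 10 = \frac{3471}{10} \cdot 10 = 3471$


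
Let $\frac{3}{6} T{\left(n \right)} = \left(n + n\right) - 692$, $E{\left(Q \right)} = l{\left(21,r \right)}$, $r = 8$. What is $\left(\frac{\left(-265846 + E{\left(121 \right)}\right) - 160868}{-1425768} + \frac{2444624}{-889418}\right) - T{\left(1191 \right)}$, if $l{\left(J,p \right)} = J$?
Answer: $- \frac{714882757009613}{211350620504} \approx -3382.4$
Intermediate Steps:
$E{\left(Q \right)} = 21$
$T{\left(n \right)} = -1384 + 4 n$ ($T{\left(n \right)} = 2 \left(\left(n + n\right) - 692\right) = 2 \left(2 n - 692\right) = 2 \left(-692 + 2 n\right) = -1384 + 4 n$)
$\left(\frac{\left(-265846 + E{\left(121 \right)}\right) - 160868}{-1425768} + \frac{2444624}{-889418}\right) - T{\left(1191 \right)} = \left(\frac{\left(-265846 + 21\right) - 160868}{-1425768} + \frac{2444624}{-889418}\right) - \left(-1384 + 4 \cdot 1191\right) = \left(\left(-265825 - 160868\right) \left(- \frac{1}{1425768}\right) + 2444624 \left(- \frac{1}{889418}\right)\right) - \left(-1384 + 4764\right) = \left(\left(-426693\right) \left(- \frac{1}{1425768}\right) - \frac{1222312}{444709}\right) - 3380 = \left(\frac{142231}{475256} - \frac{1222312}{444709}\right) - 3380 = - \frac{517659706093}{211350620504} - 3380 = - \frac{714882757009613}{211350620504}$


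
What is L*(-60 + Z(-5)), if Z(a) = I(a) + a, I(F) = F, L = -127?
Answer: 8890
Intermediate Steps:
Z(a) = 2*a (Z(a) = a + a = 2*a)
L*(-60 + Z(-5)) = -127*(-60 + 2*(-5)) = -127*(-60 - 10) = -127*(-70) = 8890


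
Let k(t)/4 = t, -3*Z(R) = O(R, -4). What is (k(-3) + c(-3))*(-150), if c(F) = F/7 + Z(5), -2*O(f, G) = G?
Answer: 13750/7 ≈ 1964.3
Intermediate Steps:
O(f, G) = -G/2
Z(R) = -2/3 (Z(R) = -(-1)*(-4)/6 = -1/3*2 = -2/3)
k(t) = 4*t
c(F) = -2/3 + F/7 (c(F) = F/7 - 2/3 = -2/3 + F/7)
(k(-3) + c(-3))*(-150) = (4*(-3) + (-2/3 + (1/7)*(-3)))*(-150) = (-12 + (-2/3 - 3/7))*(-150) = (-12 - 23/21)*(-150) = -275/21*(-150) = 13750/7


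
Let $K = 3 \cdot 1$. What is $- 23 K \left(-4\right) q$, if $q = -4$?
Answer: $-1104$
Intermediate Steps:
$K = 3$
$- 23 K \left(-4\right) q = - 23 \cdot 3 \left(-4\right) \left(-4\right) = - 23 \left(\left(-12\right) \left(-4\right)\right) = \left(-23\right) 48 = -1104$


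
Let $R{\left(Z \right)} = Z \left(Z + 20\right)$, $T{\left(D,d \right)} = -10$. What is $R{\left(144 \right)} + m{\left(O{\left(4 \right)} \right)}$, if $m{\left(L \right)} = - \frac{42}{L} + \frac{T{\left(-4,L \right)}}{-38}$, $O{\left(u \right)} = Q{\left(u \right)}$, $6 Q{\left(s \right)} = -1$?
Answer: $\frac{453497}{19} \approx 23868.0$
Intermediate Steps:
$Q{\left(s \right)} = - \frac{1}{6}$ ($Q{\left(s \right)} = \frac{1}{6} \left(-1\right) = - \frac{1}{6}$)
$R{\left(Z \right)} = Z \left(20 + Z\right)$
$O{\left(u \right)} = - \frac{1}{6}$
$m{\left(L \right)} = \frac{5}{19} - \frac{42}{L}$ ($m{\left(L \right)} = - \frac{42}{L} - \frac{10}{-38} = - \frac{42}{L} - - \frac{5}{19} = - \frac{42}{L} + \frac{5}{19} = \frac{5}{19} - \frac{42}{L}$)
$R{\left(144 \right)} + m{\left(O{\left(4 \right)} \right)} = 144 \left(20 + 144\right) - \left(- \frac{5}{19} + \frac{42}{- \frac{1}{6}}\right) = 144 \cdot 164 + \left(\frac{5}{19} - -252\right) = 23616 + \left(\frac{5}{19} + 252\right) = 23616 + \frac{4793}{19} = \frac{453497}{19}$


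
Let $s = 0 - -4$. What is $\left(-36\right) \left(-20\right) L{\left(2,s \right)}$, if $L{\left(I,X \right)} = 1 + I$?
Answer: $2160$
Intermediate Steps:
$s = 4$ ($s = 0 + 4 = 4$)
$\left(-36\right) \left(-20\right) L{\left(2,s \right)} = \left(-36\right) \left(-20\right) \left(1 + 2\right) = 720 \cdot 3 = 2160$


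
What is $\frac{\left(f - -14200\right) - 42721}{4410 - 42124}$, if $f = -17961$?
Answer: $\frac{23241}{18857} \approx 1.2325$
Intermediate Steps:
$\frac{\left(f - -14200\right) - 42721}{4410 - 42124} = \frac{\left(-17961 - -14200\right) - 42721}{4410 - 42124} = \frac{\left(-17961 + 14200\right) - 42721}{-37714} = \left(-3761 - 42721\right) \left(- \frac{1}{37714}\right) = \left(-46482\right) \left(- \frac{1}{37714}\right) = \frac{23241}{18857}$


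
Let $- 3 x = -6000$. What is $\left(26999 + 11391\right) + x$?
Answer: $40390$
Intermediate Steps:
$x = 2000$ ($x = \left(- \frac{1}{3}\right) \left(-6000\right) = 2000$)
$\left(26999 + 11391\right) + x = \left(26999 + 11391\right) + 2000 = 38390 + 2000 = 40390$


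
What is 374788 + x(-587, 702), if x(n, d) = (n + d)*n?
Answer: 307283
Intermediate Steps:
x(n, d) = n*(d + n) (x(n, d) = (d + n)*n = n*(d + n))
374788 + x(-587, 702) = 374788 - 587*(702 - 587) = 374788 - 587*115 = 374788 - 67505 = 307283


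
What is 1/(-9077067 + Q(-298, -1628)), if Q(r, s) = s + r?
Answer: -1/9078993 ≈ -1.1014e-7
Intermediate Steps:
Q(r, s) = r + s
1/(-9077067 + Q(-298, -1628)) = 1/(-9077067 + (-298 - 1628)) = 1/(-9077067 - 1926) = 1/(-9078993) = -1/9078993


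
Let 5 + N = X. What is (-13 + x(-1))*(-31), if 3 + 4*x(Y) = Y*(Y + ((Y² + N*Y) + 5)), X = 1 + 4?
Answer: 465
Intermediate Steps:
X = 5
N = 0 (N = -5 + 5 = 0)
x(Y) = -¾ + Y*(5 + Y + Y²)/4 (x(Y) = -¾ + (Y*(Y + ((Y² + 0*Y) + 5)))/4 = -¾ + (Y*(Y + ((Y² + 0) + 5)))/4 = -¾ + (Y*(Y + (Y² + 5)))/4 = -¾ + (Y*(Y + (5 + Y²)))/4 = -¾ + (Y*(5 + Y + Y²))/4 = -¾ + Y*(5 + Y + Y²)/4)
(-13 + x(-1))*(-31) = (-13 + (-¾ + (¼)*(-1)² + (¼)*(-1)³ + (5/4)*(-1)))*(-31) = (-13 + (-¾ + (¼)*1 + (¼)*(-1) - 5/4))*(-31) = (-13 + (-¾ + ¼ - ¼ - 5/4))*(-31) = (-13 - 2)*(-31) = -15*(-31) = 465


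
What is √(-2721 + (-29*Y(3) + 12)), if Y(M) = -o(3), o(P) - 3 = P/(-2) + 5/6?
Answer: 2*I*√5943/3 ≈ 51.394*I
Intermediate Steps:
o(P) = 23/6 - P/2 (o(P) = 3 + (P/(-2) + 5/6) = 3 + (P*(-½) + 5*(⅙)) = 3 + (-P/2 + ⅚) = 3 + (⅚ - P/2) = 23/6 - P/2)
Y(M) = -7/3 (Y(M) = -(23/6 - ½*3) = -(23/6 - 3/2) = -1*7/3 = -7/3)
√(-2721 + (-29*Y(3) + 12)) = √(-2721 + (-29*(-7/3) + 12)) = √(-2721 + (203/3 + 12)) = √(-2721 + 239/3) = √(-7924/3) = 2*I*√5943/3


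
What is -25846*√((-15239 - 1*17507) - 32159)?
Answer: -25846*I*√64905 ≈ -6.5846e+6*I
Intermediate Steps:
-25846*√((-15239 - 1*17507) - 32159) = -25846*√((-15239 - 17507) - 32159) = -25846*√(-32746 - 32159) = -25846*√(-64905) = -25846*I*√64905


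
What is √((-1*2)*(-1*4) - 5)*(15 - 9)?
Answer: 6*√3 ≈ 10.392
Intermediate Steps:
√((-1*2)*(-1*4) - 5)*(15 - 9) = √(-2*(-4) - 5)*6 = √(8 - 5)*6 = √3*6 = 6*√3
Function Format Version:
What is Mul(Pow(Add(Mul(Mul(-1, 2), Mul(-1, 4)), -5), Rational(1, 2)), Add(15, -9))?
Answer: Mul(6, Pow(3, Rational(1, 2))) ≈ 10.392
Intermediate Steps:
Mul(Pow(Add(Mul(Mul(-1, 2), Mul(-1, 4)), -5), Rational(1, 2)), Add(15, -9)) = Mul(Pow(Add(Mul(-2, -4), -5), Rational(1, 2)), 6) = Mul(Pow(Add(8, -5), Rational(1, 2)), 6) = Mul(Pow(3, Rational(1, 2)), 6) = Mul(6, Pow(3, Rational(1, 2)))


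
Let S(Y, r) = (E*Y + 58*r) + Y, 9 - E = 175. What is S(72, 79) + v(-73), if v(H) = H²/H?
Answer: -7371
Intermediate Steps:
E = -166 (E = 9 - 1*175 = 9 - 175 = -166)
S(Y, r) = -165*Y + 58*r (S(Y, r) = (-166*Y + 58*r) + Y = -165*Y + 58*r)
v(H) = H
S(72, 79) + v(-73) = (-165*72 + 58*79) - 73 = (-11880 + 4582) - 73 = -7298 - 73 = -7371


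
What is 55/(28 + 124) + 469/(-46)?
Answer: -34379/3496 ≈ -9.8338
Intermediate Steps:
55/(28 + 124) + 469/(-46) = 55/152 + 469*(-1/46) = 55*(1/152) - 469/46 = 55/152 - 469/46 = -34379/3496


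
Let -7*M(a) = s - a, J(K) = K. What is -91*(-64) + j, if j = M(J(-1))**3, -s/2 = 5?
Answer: 1998361/343 ≈ 5826.1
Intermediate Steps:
s = -10 (s = -2*5 = -10)
M(a) = 10/7 + a/7 (M(a) = -(-10 - a)/7 = 10/7 + a/7)
j = 729/343 (j = (10/7 + (1/7)*(-1))**3 = (10/7 - 1/7)**3 = (9/7)**3 = 729/343 ≈ 2.1254)
-91*(-64) + j = -91*(-64) + 729/343 = 5824 + 729/343 = 1998361/343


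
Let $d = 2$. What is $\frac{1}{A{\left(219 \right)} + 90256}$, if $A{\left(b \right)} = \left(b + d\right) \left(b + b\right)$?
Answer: $\frac{1}{187054} \approx 5.346 \cdot 10^{-6}$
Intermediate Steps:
$A{\left(b \right)} = 2 b \left(2 + b\right)$ ($A{\left(b \right)} = \left(b + 2\right) \left(b + b\right) = \left(2 + b\right) 2 b = 2 b \left(2 + b\right)$)
$\frac{1}{A{\left(219 \right)} + 90256} = \frac{1}{2 \cdot 219 \left(2 + 219\right) + 90256} = \frac{1}{2 \cdot 219 \cdot 221 + 90256} = \frac{1}{96798 + 90256} = \frac{1}{187054}$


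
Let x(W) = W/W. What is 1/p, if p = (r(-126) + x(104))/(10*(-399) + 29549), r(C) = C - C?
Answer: 25559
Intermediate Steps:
x(W) = 1
r(C) = 0
p = 1/25559 (p = (0 + 1)/(10*(-399) + 29549) = 1/(-3990 + 29549) = 1/25559 ≈ 3.9125e-5)
1/p = 1/(1/25559) = 25559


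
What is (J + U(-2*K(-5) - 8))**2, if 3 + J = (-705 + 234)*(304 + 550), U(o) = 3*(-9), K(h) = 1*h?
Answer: 161816325696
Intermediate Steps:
K(h) = h
U(o) = -27
J = -402237 (J = -3 + (-705 + 234)*(304 + 550) = -3 - 471*854 = -3 - 402234 = -402237)
(J + U(-2*K(-5) - 8))**2 = (-402237 - 27)**2 = (-402264)**2 = 161816325696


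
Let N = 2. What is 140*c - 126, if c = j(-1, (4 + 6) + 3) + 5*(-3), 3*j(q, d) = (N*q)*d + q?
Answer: -3486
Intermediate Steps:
j(q, d) = q/3 + 2*d*q/3 (j(q, d) = ((2*q)*d + q)/3 = (2*d*q + q)/3 = (q + 2*d*q)/3 = q/3 + 2*d*q/3)
c = -24 (c = (⅓)*(-1)*(1 + 2*((4 + 6) + 3)) + 5*(-3) = (⅓)*(-1)*(1 + 2*(10 + 3)) - 15 = (⅓)*(-1)*(1 + 2*13) - 15 = (⅓)*(-1)*(1 + 26) - 15 = (⅓)*(-1)*27 - 15 = -9 - 15 = -24)
140*c - 126 = 140*(-24) - 126 = -3360 - 126 = -3486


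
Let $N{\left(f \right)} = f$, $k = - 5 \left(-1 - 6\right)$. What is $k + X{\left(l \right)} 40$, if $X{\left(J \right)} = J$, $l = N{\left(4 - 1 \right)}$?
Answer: $155$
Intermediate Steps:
$k = 35$ ($k = \left(-5\right) \left(-7\right) = 35$)
$l = 3$ ($l = 4 - 1 = 3$)
$k + X{\left(l \right)} 40 = 35 + 3 \cdot 40 = 35 + 120 = 155$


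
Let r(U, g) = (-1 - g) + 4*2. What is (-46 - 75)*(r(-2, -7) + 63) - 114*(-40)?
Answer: -4757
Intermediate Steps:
r(U, g) = 7 - g (r(U, g) = (-1 - g) + 8 = 7 - g)
(-46 - 75)*(r(-2, -7) + 63) - 114*(-40) = (-46 - 75)*((7 - 1*(-7)) + 63) - 114*(-40) = -121*((7 + 7) + 63) + 4560 = -121*(14 + 63) + 4560 = -121*77 + 4560 = -9317 + 4560 = -4757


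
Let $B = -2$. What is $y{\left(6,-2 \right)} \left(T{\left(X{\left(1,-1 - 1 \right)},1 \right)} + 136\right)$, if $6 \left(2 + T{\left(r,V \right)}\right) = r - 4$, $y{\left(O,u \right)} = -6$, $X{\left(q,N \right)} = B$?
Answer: $-798$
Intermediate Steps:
$X{\left(q,N \right)} = -2$
$T{\left(r,V \right)} = - \frac{8}{3} + \frac{r}{6}$ ($T{\left(r,V \right)} = -2 + \frac{r - 4}{6} = -2 + \frac{-4 + r}{6} = -2 + \left(- \frac{2}{3} + \frac{r}{6}\right) = - \frac{8}{3} + \frac{r}{6}$)
$y{\left(6,-2 \right)} \left(T{\left(X{\left(1,-1 - 1 \right)},1 \right)} + 136\right) = - 6 \left(\left(- \frac{8}{3} + \frac{1}{6} \left(-2\right)\right) + 136\right) = - 6 \left(\left(- \frac{8}{3} - \frac{1}{3}\right) + 136\right) = - 6 \left(-3 + 136\right) = \left(-6\right) 133 = -798$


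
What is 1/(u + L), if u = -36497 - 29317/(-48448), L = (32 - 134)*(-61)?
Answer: -48448/1466733883 ≈ -3.3031e-5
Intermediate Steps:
L = 6222 (L = -102*(-61) = 6222)
u = -1768177339/48448 (u = -36497 - 29317*(-1)/48448 = -36497 - 1*(-29317/48448) = -36497 + 29317/48448 = -1768177339/48448 ≈ -36496.)
1/(u + L) = 1/(-1768177339/48448 + 6222) = 1/(-1466733883/48448) = -48448/1466733883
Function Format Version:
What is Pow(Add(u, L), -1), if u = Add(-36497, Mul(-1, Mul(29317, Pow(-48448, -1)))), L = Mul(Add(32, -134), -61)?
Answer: Rational(-48448, 1466733883) ≈ -3.3031e-5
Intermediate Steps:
L = 6222 (L = Mul(-102, -61) = 6222)
u = Rational(-1768177339, 48448) (u = Add(-36497, Mul(-1, Mul(29317, Rational(-1, 48448)))) = Add(-36497, Mul(-1, Rational(-29317, 48448))) = Add(-36497, Rational(29317, 48448)) = Rational(-1768177339, 48448) ≈ -36496.)
Pow(Add(u, L), -1) = Pow(Add(Rational(-1768177339, 48448), 6222), -1) = Pow(Rational(-1466733883, 48448), -1) = Rational(-48448, 1466733883)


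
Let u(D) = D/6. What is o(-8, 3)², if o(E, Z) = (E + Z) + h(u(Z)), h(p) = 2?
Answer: 9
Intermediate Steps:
u(D) = D/6 (u(D) = D*(⅙) = D/6)
o(E, Z) = 2 + E + Z (o(E, Z) = (E + Z) + 2 = 2 + E + Z)
o(-8, 3)² = (2 - 8 + 3)² = (-3)² = 9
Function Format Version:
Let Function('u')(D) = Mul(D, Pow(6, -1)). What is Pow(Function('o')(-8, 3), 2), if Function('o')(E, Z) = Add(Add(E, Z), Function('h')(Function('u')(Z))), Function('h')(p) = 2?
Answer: 9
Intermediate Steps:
Function('u')(D) = Mul(Rational(1, 6), D) (Function('u')(D) = Mul(D, Rational(1, 6)) = Mul(Rational(1, 6), D))
Function('o')(E, Z) = Add(2, E, Z) (Function('o')(E, Z) = Add(Add(E, Z), 2) = Add(2, E, Z))
Pow(Function('o')(-8, 3), 2) = Pow(Add(2, -8, 3), 2) = Pow(-3, 2) = 9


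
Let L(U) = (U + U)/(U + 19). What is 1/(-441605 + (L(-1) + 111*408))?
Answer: -9/3566854 ≈ -2.5232e-6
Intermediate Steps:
L(U) = 2*U/(19 + U) (L(U) = (2*U)/(19 + U) = 2*U/(19 + U))
1/(-441605 + (L(-1) + 111*408)) = 1/(-441605 + (2*(-1)/(19 - 1) + 111*408)) = 1/(-441605 + (2*(-1)/18 + 45288)) = 1/(-441605 + (2*(-1)*(1/18) + 45288)) = 1/(-441605 + (-1/9 + 45288)) = 1/(-441605 + 407591/9) = 1/(-3566854/9) = -9/3566854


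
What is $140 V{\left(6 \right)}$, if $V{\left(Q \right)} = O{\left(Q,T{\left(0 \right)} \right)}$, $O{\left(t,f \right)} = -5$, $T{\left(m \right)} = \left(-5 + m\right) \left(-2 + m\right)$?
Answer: $-700$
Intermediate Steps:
$V{\left(Q \right)} = -5$
$140 V{\left(6 \right)} = 140 \left(-5\right) = -700$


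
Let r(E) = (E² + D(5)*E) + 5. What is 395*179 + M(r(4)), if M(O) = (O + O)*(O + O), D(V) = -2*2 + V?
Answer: 73205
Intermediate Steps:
D(V) = -4 + V
r(E) = 5 + E + E² (r(E) = (E² + (-4 + 5)*E) + 5 = (E² + 1*E) + 5 = (E² + E) + 5 = (E + E²) + 5 = 5 + E + E²)
M(O) = 4*O² (M(O) = (2*O)*(2*O) = 4*O²)
395*179 + M(r(4)) = 395*179 + 4*(5 + 4 + 4²)² = 70705 + 4*(5 + 4 + 16)² = 70705 + 4*25² = 70705 + 4*625 = 70705 + 2500 = 73205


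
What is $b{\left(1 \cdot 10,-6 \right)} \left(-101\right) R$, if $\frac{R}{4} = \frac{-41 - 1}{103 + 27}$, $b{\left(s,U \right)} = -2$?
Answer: $- \frac{16968}{65} \approx -261.05$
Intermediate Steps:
$R = - \frac{84}{65}$ ($R = 4 \frac{-41 - 1}{103 + 27} = 4 \left(- \frac{42}{130}\right) = 4 \left(\left(-42\right) \frac{1}{130}\right) = 4 \left(- \frac{21}{65}\right) = - \frac{84}{65} \approx -1.2923$)
$b{\left(1 \cdot 10,-6 \right)} \left(-101\right) R = \left(-2\right) \left(-101\right) \left(- \frac{84}{65}\right) = 202 \left(- \frac{84}{65}\right) = - \frac{16968}{65}$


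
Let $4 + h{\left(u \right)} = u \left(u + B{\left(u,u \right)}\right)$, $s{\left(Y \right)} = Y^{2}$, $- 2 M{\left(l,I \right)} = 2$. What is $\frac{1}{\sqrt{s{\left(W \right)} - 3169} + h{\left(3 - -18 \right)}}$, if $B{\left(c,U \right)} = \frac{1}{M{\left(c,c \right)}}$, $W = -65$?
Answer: $\frac{13}{5375} - \frac{\sqrt{66}}{43000} \approx 0.0022297$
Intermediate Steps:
$M{\left(l,I \right)} = -1$ ($M{\left(l,I \right)} = \left(- \frac{1}{2}\right) 2 = -1$)
$B{\left(c,U \right)} = -1$ ($B{\left(c,U \right)} = \frac{1}{-1} = -1$)
$h{\left(u \right)} = -4 + u \left(-1 + u\right)$ ($h{\left(u \right)} = -4 + u \left(u - 1\right) = -4 + u \left(-1 + u\right)$)
$\frac{1}{\sqrt{s{\left(W \right)} - 3169} + h{\left(3 - -18 \right)}} = \frac{1}{\sqrt{\left(-65\right)^{2} - 3169} - \left(7 + 18 - \left(3 - -18\right)^{2}\right)} = \frac{1}{\sqrt{4225 - 3169} - \left(25 - \left(3 + 18\right)^{2}\right)} = \frac{1}{\sqrt{1056} - \left(25 - 441\right)} = \frac{1}{4 \sqrt{66} - -416} = \frac{1}{4 \sqrt{66} + 416} = \frac{1}{416 + 4 \sqrt{66}}$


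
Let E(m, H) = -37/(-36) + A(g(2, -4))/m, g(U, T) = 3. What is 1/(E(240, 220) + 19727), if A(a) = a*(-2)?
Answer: 360/7102081 ≈ 5.0689e-5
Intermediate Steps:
A(a) = -2*a
E(m, H) = 37/36 - 6/m (E(m, H) = -37/(-36) + (-2*3)/m = -37*(-1/36) - 6/m = 37/36 - 6/m)
1/(E(240, 220) + 19727) = 1/((37/36 - 6/240) + 19727) = 1/((37/36 - 6*1/240) + 19727) = 1/((37/36 - 1/40) + 19727) = 1/(361/360 + 19727) = 1/(7102081/360) = 360/7102081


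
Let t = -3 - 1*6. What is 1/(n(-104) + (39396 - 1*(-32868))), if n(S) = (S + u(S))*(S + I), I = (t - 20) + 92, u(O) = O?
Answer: 1/80792 ≈ 1.2377e-5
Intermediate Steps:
t = -9 (t = -3 - 6 = -9)
I = 63 (I = (-9 - 20) + 92 = -29 + 92 = 63)
n(S) = 2*S*(63 + S) (n(S) = (S + S)*(S + 63) = (2*S)*(63 + S) = 2*S*(63 + S))
1/(n(-104) + (39396 - 1*(-32868))) = 1/(2*(-104)*(63 - 104) + (39396 - 1*(-32868))) = 1/(2*(-104)*(-41) + (39396 + 32868)) = 1/(8528 + 72264) = 1/80792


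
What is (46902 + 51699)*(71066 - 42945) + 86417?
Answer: 2772845138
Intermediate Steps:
(46902 + 51699)*(71066 - 42945) + 86417 = 98601*28121 + 86417 = 2772758721 + 86417 = 2772845138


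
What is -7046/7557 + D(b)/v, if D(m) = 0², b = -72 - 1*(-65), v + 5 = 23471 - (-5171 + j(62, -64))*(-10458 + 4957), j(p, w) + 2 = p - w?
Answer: -7046/7557 ≈ -0.93238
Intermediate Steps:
j(p, w) = -2 + p - w (j(p, w) = -2 + (p - w) = -2 + p - w)
v = -27740081 (v = -5 + (23471 - (-5171 + (-2 + 62 - 1*(-64)))*(-10458 + 4957)) = -5 + (23471 - (-5171 + (-2 + 62 + 64))*(-5501)) = -5 + (23471 - (-5171 + 124)*(-5501)) = -5 + (23471 - (-5047)*(-5501)) = -5 + (23471 - 1*27763547) = -5 + (23471 - 27763547) = -5 - 27740076 = -27740081)
b = -7 (b = -72 + 65 = -7)
D(m) = 0
-7046/7557 + D(b)/v = -7046/7557 + 0/(-27740081) = -7046*1/7557 + 0*(-1/27740081) = -7046/7557 + 0 = -7046/7557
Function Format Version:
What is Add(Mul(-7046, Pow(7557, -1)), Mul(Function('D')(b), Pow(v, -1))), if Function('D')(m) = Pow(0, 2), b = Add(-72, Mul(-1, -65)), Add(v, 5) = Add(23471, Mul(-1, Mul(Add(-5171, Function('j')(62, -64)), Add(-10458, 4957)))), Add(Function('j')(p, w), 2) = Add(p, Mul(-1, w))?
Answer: Rational(-7046, 7557) ≈ -0.93238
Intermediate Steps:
Function('j')(p, w) = Add(-2, p, Mul(-1, w)) (Function('j')(p, w) = Add(-2, Add(p, Mul(-1, w))) = Add(-2, p, Mul(-1, w)))
v = -27740081 (v = Add(-5, Add(23471, Mul(-1, Mul(Add(-5171, Add(-2, 62, Mul(-1, -64))), Add(-10458, 4957))))) = Add(-5, Add(23471, Mul(-1, Mul(Add(-5171, Add(-2, 62, 64)), -5501)))) = Add(-5, Add(23471, Mul(-1, Mul(Add(-5171, 124), -5501)))) = Add(-5, Add(23471, Mul(-1, Mul(-5047, -5501)))) = Add(-5, Add(23471, Mul(-1, 27763547))) = Add(-5, Add(23471, -27763547)) = Add(-5, -27740076) = -27740081)
b = -7 (b = Add(-72, 65) = -7)
Function('D')(m) = 0
Add(Mul(-7046, Pow(7557, -1)), Mul(Function('D')(b), Pow(v, -1))) = Add(Mul(-7046, Pow(7557, -1)), Mul(0, Pow(-27740081, -1))) = Add(Mul(-7046, Rational(1, 7557)), Mul(0, Rational(-1, 27740081))) = Add(Rational(-7046, 7557), 0) = Rational(-7046, 7557)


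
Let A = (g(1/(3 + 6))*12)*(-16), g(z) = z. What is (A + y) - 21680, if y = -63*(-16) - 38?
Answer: -62194/3 ≈ -20731.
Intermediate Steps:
A = -64/3 (A = (12/(3 + 6))*(-16) = (12/9)*(-16) = ((1/9)*12)*(-16) = (4/3)*(-16) = -64/3 ≈ -21.333)
y = 970 (y = 1008 - 38 = 970)
(A + y) - 21680 = (-64/3 + 970) - 21680 = 2846/3 - 21680 = -62194/3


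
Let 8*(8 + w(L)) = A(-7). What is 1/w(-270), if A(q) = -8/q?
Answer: -7/55 ≈ -0.12727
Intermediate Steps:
w(L) = -55/7 (w(L) = -8 + (-8/(-7))/8 = -8 + (-8*(-⅐))/8 = -8 + (⅛)*(8/7) = -8 + ⅐ = -55/7)
1/w(-270) = 1/(-55/7) = -7/55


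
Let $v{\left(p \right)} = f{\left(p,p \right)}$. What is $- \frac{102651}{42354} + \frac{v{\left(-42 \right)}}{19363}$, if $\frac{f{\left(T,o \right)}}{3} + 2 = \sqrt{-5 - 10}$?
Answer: $- \frac{662628479}{273366834} + \frac{3 i \sqrt{15}}{19363} \approx -2.424 + 0.00060006 i$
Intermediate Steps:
$f{\left(T,o \right)} = -6 + 3 i \sqrt{15}$ ($f{\left(T,o \right)} = -6 + 3 \sqrt{-5 - 10} = -6 + 3 \sqrt{-15} = -6 + 3 i \sqrt{15}$)
$v{\left(p \right)} = -6 + 3 i \sqrt{15}$
$- \frac{102651}{42354} + \frac{v{\left(-42 \right)}}{19363} = - \frac{102651}{42354} + \frac{-6 + 3 i \sqrt{15}}{19363} = \left(-102651\right) \frac{1}{42354} + \left(-6 + 3 i \sqrt{15}\right) \frac{1}{19363} = - \frac{34217}{14118} - \left(\frac{6}{19363} - \frac{3 i \sqrt{15}}{19363}\right) = - \frac{662628479}{273366834} + \frac{3 i \sqrt{15}}{19363}$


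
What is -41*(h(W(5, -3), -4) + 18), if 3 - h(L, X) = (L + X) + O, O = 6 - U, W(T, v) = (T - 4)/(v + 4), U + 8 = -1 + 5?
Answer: -574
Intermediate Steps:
U = -4 (U = -8 + (-1 + 5) = -8 + 4 = -4)
W(T, v) = (-4 + T)/(4 + v)
O = 10 (O = 6 - 1*(-4) = 6 + 4 = 10)
h(L, X) = -7 - L - X (h(L, X) = 3 - ((L + X) + 10) = 3 - (10 + L + X) = 3 + (-10 - L - X) = -7 - L - X)
-41*(h(W(5, -3), -4) + 18) = -41*((-7 - (-4 + 5)/(4 - 3) - 1*(-4)) + 18) = -41*((-7 - 1/1 + 4) + 18) = -41*((-7 - 1 + 4) + 18) = -41*(-4 + 18) = -41*14 = -574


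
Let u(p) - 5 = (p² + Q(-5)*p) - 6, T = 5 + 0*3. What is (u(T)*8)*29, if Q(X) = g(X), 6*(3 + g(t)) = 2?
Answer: 7424/3 ≈ 2474.7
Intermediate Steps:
g(t) = -8/3 (g(t) = -3 + (⅙)*2 = -3 + ⅓ = -8/3)
T = 5 (T = 5 + 0 = 5)
Q(X) = -8/3
u(p) = -1 + p² - 8*p/3 (u(p) = 5 + ((p² - 8*p/3) - 6) = 5 + (-6 + p² - 8*p/3) = -1 + p² - 8*p/3)
(u(T)*8)*29 = ((-1 + 5² - 8/3*5)*8)*29 = ((-1 + 25 - 40/3)*8)*29 = ((32/3)*8)*29 = (256/3)*29 = 7424/3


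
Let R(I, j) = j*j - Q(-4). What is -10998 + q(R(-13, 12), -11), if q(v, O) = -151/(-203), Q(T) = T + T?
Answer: -2232443/203 ≈ -10997.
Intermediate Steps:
Q(T) = 2*T
R(I, j) = 8 + j² (R(I, j) = j*j - 2*(-4) = j² - 1*(-8) = j² + 8 = 8 + j²)
q(v, O) = 151/203 (q(v, O) = -151*(-1/203) = 151/203)
-10998 + q(R(-13, 12), -11) = -10998 + 151/203 = -2232443/203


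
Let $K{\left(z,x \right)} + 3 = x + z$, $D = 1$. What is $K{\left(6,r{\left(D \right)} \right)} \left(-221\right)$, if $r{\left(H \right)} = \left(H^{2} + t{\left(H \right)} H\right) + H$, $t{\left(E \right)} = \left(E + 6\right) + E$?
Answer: $-2873$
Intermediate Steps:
$t{\left(E \right)} = 6 + 2 E$ ($t{\left(E \right)} = \left(6 + E\right) + E = 6 + 2 E$)
$r{\left(H \right)} = H + H^{2} + H \left(6 + 2 H\right)$ ($r{\left(H \right)} = \left(H^{2} + \left(6 + 2 H\right) H\right) + H = \left(H^{2} + H \left(6 + 2 H\right)\right) + H = H + H^{2} + H \left(6 + 2 H\right)$)
$K{\left(z,x \right)} = -3 + x + z$ ($K{\left(z,x \right)} = -3 + \left(x + z\right) = -3 + x + z$)
$K{\left(6,r{\left(D \right)} \right)} \left(-221\right) = \left(-3 + 1 \left(7 + 3 \cdot 1\right) + 6\right) \left(-221\right) = \left(-3 + 1 \left(7 + 3\right) + 6\right) \left(-221\right) = \left(-3 + 1 \cdot 10 + 6\right) \left(-221\right) = \left(-3 + 10 + 6\right) \left(-221\right) = 13 \left(-221\right) = -2873$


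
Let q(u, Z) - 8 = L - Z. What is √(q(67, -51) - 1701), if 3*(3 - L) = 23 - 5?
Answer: I*√1645 ≈ 40.559*I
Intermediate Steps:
L = -3 (L = 3 - (23 - 5)/3 = 3 - ⅓*18 = 3 - 6 = -3)
q(u, Z) = 5 - Z (q(u, Z) = 8 + (-3 - Z) = 5 - Z)
√(q(67, -51) - 1701) = √((5 - 1*(-51)) - 1701) = √((5 + 51) - 1701) = √(56 - 1701) = √(-1645) = I*√1645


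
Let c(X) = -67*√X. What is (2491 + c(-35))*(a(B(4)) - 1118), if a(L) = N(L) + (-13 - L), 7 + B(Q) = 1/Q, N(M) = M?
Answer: -2817321 + 75777*I*√35 ≈ -2.8173e+6 + 4.483e+5*I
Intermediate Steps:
B(Q) = -7 + 1/Q
a(L) = -13 (a(L) = L + (-13 - L) = -13)
(2491 + c(-35))*(a(B(4)) - 1118) = (2491 - 67*I*√35)*(-13 - 1118) = (2491 - 67*I*√35)*(-1131) = -2817321 + 75777*I*√35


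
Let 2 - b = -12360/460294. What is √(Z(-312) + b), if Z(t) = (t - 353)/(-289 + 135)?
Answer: 13*√962505593698/5063234 ≈ 2.5189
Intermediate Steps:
b = 466474/230147 (b = 2 - (-12360)/460294 = 2 - 1*(-6180/230147) = 2 + 6180/230147 = 466474/230147 ≈ 2.0269)
Z(t) = 353/154 - t/154 (Z(t) = (-353 + t)/(-154) = (-353 + t)*(-1/154) = 353/154 - t/154)
√(Z(-312) + b) = √((353/154 - 1/154*(-312)) + 466474/230147) = √((353/154 + 156/77) + 466474/230147) = √(95/22 + 466474/230147) = √(32126393/5063234) = 13*√962505593698/5063234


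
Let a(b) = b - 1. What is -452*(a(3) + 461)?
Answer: -209276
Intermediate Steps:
a(b) = -1 + b
-452*(a(3) + 461) = -452*((-1 + 3) + 461) = -452*(2 + 461) = -452*463 = -209276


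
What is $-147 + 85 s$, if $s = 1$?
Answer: $-62$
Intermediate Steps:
$-147 + 85 s = -147 + 85 \cdot 1 = -147 + 85 = -62$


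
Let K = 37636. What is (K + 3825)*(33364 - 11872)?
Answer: 891079812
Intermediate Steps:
(K + 3825)*(33364 - 11872) = (37636 + 3825)*(33364 - 11872) = 41461*21492 = 891079812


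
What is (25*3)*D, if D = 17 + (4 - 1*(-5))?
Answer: 1950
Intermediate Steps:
D = 26 (D = 17 + (4 + 5) = 17 + 9 = 26)
(25*3)*D = (25*3)*26 = 75*26 = 1950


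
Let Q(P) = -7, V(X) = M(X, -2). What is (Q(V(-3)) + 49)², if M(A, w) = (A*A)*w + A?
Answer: 1764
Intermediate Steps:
M(A, w) = A + w*A² (M(A, w) = A²*w + A = w*A² + A = A + w*A²)
V(X) = X*(1 - 2*X) (V(X) = X*(1 + X*(-2)) = X*(1 - 2*X))
(Q(V(-3)) + 49)² = (-7 + 49)² = 42² = 1764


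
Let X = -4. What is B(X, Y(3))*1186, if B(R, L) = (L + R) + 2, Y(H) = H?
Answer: 1186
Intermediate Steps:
B(R, L) = 2 + L + R
B(X, Y(3))*1186 = (2 + 3 - 4)*1186 = 1*1186 = 1186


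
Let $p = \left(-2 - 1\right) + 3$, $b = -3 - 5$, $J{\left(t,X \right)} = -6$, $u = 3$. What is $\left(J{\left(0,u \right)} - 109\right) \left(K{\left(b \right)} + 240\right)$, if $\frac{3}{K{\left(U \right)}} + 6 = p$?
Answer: $- \frac{55085}{2} \approx -27543.0$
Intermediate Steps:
$b = -8$
$p = 0$ ($p = -3 + 3 = 0$)
$K{\left(U \right)} = - \frac{1}{2}$ ($K{\left(U \right)} = \frac{3}{-6 + 0} = \frac{3}{-6} = 3 \left(- \frac{1}{6}\right) = - \frac{1}{2}$)
$\left(J{\left(0,u \right)} - 109\right) \left(K{\left(b \right)} + 240\right) = \left(-6 - 109\right) \left(- \frac{1}{2} + 240\right) = \left(-6 - 109\right) \frac{479}{2} = \left(-115\right) \frac{479}{2} = - \frac{55085}{2}$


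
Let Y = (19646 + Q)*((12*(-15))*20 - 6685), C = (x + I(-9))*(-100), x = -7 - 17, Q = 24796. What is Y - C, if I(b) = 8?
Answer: -457087570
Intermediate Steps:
x = -24
C = 1600 (C = (-24 + 8)*(-100) = -16*(-100) = 1600)
Y = -457085970 (Y = (19646 + 24796)*((12*(-15))*20 - 6685) = 44442*(-180*20 - 6685) = 44442*(-3600 - 6685) = 44442*(-10285) = -457085970)
Y - C = -457085970 - 1*1600 = -457085970 - 1600 = -457087570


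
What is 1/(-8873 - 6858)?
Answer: -1/15731 ≈ -6.3569e-5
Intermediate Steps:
1/(-8873 - 6858) = 1/(-15731) = -1/15731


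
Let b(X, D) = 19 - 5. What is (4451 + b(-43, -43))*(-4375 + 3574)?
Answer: -3576465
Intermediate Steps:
b(X, D) = 14
(4451 + b(-43, -43))*(-4375 + 3574) = (4451 + 14)*(-4375 + 3574) = 4465*(-801) = -3576465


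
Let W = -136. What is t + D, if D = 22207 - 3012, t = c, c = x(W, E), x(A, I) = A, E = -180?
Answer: 19059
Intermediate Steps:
c = -136
t = -136
D = 19195
t + D = -136 + 19195 = 19059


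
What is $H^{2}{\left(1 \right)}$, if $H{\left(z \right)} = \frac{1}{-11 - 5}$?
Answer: $\frac{1}{256} \approx 0.0039063$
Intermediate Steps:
$H{\left(z \right)} = - \frac{1}{16}$ ($H{\left(z \right)} = \frac{1}{-16} = - \frac{1}{16}$)
$H^{2}{\left(1 \right)} = \left(- \frac{1}{16}\right)^{2} = \frac{1}{256}$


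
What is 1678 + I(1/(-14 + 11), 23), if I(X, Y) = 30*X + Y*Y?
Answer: 2197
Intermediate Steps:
I(X, Y) = Y² + 30*X (I(X, Y) = 30*X + Y² = Y² + 30*X)
1678 + I(1/(-14 + 11), 23) = 1678 + (23² + 30/(-14 + 11)) = 1678 + (529 + 30/(-3)) = 1678 + (529 + 30*(-⅓)) = 1678 + (529 - 10) = 1678 + 519 = 2197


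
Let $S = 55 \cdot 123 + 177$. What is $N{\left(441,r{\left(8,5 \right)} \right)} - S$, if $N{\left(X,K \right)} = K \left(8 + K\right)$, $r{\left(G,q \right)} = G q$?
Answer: $-5022$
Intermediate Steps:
$S = 6942$ ($S = 6765 + 177 = 6942$)
$N{\left(441,r{\left(8,5 \right)} \right)} - S = 8 \cdot 5 \left(8 + 8 \cdot 5\right) - 6942 = 40 \left(8 + 40\right) - 6942 = 40 \cdot 48 - 6942 = 1920 - 6942 = -5022$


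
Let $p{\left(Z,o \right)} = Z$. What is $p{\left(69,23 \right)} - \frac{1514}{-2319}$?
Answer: $\frac{161525}{2319} \approx 69.653$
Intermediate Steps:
$p{\left(69,23 \right)} - \frac{1514}{-2319} = 69 - \frac{1514}{-2319} = 69 - 1514 \left(- \frac{1}{2319}\right) = 69 - - \frac{1514}{2319} = 69 + \frac{1514}{2319} = \frac{161525}{2319}$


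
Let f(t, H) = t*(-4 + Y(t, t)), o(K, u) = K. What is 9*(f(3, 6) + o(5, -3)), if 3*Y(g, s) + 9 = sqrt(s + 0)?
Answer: -144 + 9*sqrt(3) ≈ -128.41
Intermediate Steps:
Y(g, s) = -3 + sqrt(s)/3 (Y(g, s) = -3 + sqrt(s + 0)/3 = -3 + sqrt(s)/3)
f(t, H) = t*(-7 + sqrt(t)/3) (f(t, H) = t*(-4 + (-3 + sqrt(t)/3)) = t*(-7 + sqrt(t)/3))
9*(f(3, 6) + o(5, -3)) = 9*((1/3)*3*(-21 + sqrt(3)) + 5) = 9*((-21 + sqrt(3)) + 5) = 9*(-16 + sqrt(3)) = -144 + 9*sqrt(3)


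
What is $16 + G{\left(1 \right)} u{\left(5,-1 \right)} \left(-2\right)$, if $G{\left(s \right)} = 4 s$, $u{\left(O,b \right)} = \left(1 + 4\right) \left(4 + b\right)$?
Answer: $-104$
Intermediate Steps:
$u{\left(O,b \right)} = 20 + 5 b$ ($u{\left(O,b \right)} = 5 \left(4 + b\right) = 20 + 5 b$)
$16 + G{\left(1 \right)} u{\left(5,-1 \right)} \left(-2\right) = 16 + 4 \cdot 1 \left(20 + 5 \left(-1\right)\right) \left(-2\right) = 16 + 4 \left(20 - 5\right) \left(-2\right) = 16 + 4 \cdot 15 \left(-2\right) = 16 + 4 \left(-30\right) = 16 - 120 = -104$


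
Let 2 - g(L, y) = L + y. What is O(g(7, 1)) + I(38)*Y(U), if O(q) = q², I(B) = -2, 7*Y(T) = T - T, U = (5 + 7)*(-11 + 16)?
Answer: 36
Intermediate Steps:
U = 60 (U = 12*5 = 60)
Y(T) = 0 (Y(T) = (T - T)/7 = (⅐)*0 = 0)
g(L, y) = 2 - L - y (g(L, y) = 2 - (L + y) = 2 + (-L - y) = 2 - L - y)
O(g(7, 1)) + I(38)*Y(U) = (2 - 1*7 - 1*1)² - 2*0 = (2 - 7 - 1)² + 0 = (-6)² + 0 = 36 + 0 = 36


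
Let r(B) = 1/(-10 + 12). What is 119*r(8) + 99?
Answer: 317/2 ≈ 158.50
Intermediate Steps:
r(B) = ½ (r(B) = 1/2 = ½)
119*r(8) + 99 = 119*(½) + 99 = 119/2 + 99 = 317/2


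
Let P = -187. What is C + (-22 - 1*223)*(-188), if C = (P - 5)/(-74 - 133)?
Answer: 3178204/69 ≈ 46061.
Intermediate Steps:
C = 64/69 (C = (-187 - 5)/(-74 - 133) = -192/(-207) = -192*(-1/207) = 64/69 ≈ 0.92754)
C + (-22 - 1*223)*(-188) = 64/69 + (-22 - 1*223)*(-188) = 64/69 + (-22 - 223)*(-188) = 64/69 - 245*(-188) = 64/69 + 46060 = 3178204/69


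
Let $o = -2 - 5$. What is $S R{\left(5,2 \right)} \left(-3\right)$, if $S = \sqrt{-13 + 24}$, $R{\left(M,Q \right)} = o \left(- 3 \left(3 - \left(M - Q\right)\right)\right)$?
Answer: $0$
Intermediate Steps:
$o = -7$
$R{\left(M,Q \right)} = 63 - 21 M + 21 Q$ ($R{\left(M,Q \right)} = - 7 \left(- 3 \left(3 - \left(M - Q\right)\right)\right) = - 7 \left(- 3 \left(3 + Q - M\right)\right) = - 7 \left(-9 - 3 Q + 3 M\right) = 63 - 21 M + 21 Q$)
$S = \sqrt{11} \approx 3.3166$
$S R{\left(5,2 \right)} \left(-3\right) = \sqrt{11} \left(63 - 105 + 21 \cdot 2\right) \left(-3\right) = \sqrt{11} \left(63 - 105 + 42\right) \left(-3\right) = \sqrt{11} \cdot 0 \left(-3\right) = 0 \left(-3\right) = 0$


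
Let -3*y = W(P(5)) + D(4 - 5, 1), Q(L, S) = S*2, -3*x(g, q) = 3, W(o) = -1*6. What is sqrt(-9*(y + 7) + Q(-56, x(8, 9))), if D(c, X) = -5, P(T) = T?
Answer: 7*I*sqrt(2) ≈ 9.8995*I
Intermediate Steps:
W(o) = -6
x(g, q) = -1 (x(g, q) = -1/3*3 = -1)
Q(L, S) = 2*S
y = 11/3 (y = -(-6 - 5)/3 = -1/3*(-11) = 11/3 ≈ 3.6667)
sqrt(-9*(y + 7) + Q(-56, x(8, 9))) = sqrt(-9*(11/3 + 7) + 2*(-1)) = sqrt(-9*32/3 - 2) = sqrt(-96 - 2) = sqrt(-98) = 7*I*sqrt(2)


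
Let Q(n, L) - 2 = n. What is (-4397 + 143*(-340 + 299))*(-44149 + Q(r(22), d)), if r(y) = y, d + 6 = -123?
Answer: 452722500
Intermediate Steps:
d = -129 (d = -6 - 123 = -129)
Q(n, L) = 2 + n
(-4397 + 143*(-340 + 299))*(-44149 + Q(r(22), d)) = (-4397 + 143*(-340 + 299))*(-44149 + (2 + 22)) = (-4397 + 143*(-41))*(-44149 + 24) = (-4397 - 5863)*(-44125) = -10260*(-44125) = 452722500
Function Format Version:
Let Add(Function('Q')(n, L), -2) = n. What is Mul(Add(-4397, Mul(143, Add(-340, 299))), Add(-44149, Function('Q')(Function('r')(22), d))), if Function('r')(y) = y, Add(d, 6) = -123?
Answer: 452722500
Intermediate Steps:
d = -129 (d = Add(-6, -123) = -129)
Function('Q')(n, L) = Add(2, n)
Mul(Add(-4397, Mul(143, Add(-340, 299))), Add(-44149, Function('Q')(Function('r')(22), d))) = Mul(Add(-4397, Mul(143, Add(-340, 299))), Add(-44149, Add(2, 22))) = Mul(Add(-4397, Mul(143, -41)), Add(-44149, 24)) = Mul(Add(-4397, -5863), -44125) = Mul(-10260, -44125) = 452722500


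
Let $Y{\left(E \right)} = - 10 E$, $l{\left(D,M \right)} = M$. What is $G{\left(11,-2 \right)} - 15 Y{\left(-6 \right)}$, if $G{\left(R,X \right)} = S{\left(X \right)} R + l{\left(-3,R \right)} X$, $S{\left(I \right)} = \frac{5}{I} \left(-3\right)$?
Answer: $- \frac{1679}{2} \approx -839.5$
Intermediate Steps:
$S{\left(I \right)} = - \frac{15}{I}$
$G{\left(R,X \right)} = R X - \frac{15 R}{X}$ ($G{\left(R,X \right)} = - \frac{15}{X} R + R X = - \frac{15 R}{X} + R X = R X - \frac{15 R}{X}$)
$G{\left(11,-2 \right)} - 15 Y{\left(-6 \right)} = \frac{11 \left(-15 + \left(-2\right)^{2}\right)}{-2} - 15 \left(\left(-10\right) \left(-6\right)\right) = 11 \left(- \frac{1}{2}\right) \left(-15 + 4\right) - 900 = 11 \left(- \frac{1}{2}\right) \left(-11\right) - 900 = \frac{121}{2} - 900 = - \frac{1679}{2}$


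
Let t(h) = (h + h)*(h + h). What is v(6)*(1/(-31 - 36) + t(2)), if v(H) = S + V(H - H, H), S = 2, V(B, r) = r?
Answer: 8568/67 ≈ 127.88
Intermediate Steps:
t(h) = 4*h**2 (t(h) = (2*h)*(2*h) = 4*h**2)
v(H) = 2 + H
v(6)*(1/(-31 - 36) + t(2)) = (2 + 6)*(1/(-31 - 36) + 4*2**2) = 8*(1/(-67) + 4*4) = 8*(-1/67 + 16) = 8*(1071/67) = 8568/67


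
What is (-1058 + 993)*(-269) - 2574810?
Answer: -2557325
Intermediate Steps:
(-1058 + 993)*(-269) - 2574810 = -65*(-269) - 2574810 = 17485 - 2574810 = -2557325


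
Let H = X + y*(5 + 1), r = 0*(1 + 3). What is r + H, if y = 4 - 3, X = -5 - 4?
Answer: -3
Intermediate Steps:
X = -9
y = 1
r = 0 (r = 0*4 = 0)
H = -3 (H = -9 + 1*(5 + 1) = -9 + 1*6 = -9 + 6 = -3)
r + H = 0 - 3 = -3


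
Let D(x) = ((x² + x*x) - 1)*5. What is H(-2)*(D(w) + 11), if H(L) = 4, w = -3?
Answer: 384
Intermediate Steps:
D(x) = -5 + 10*x² (D(x) = ((x² + x²) - 1)*5 = (2*x² - 1)*5 = (-1 + 2*x²)*5 = -5 + 10*x²)
H(-2)*(D(w) + 11) = 4*((-5 + 10*(-3)²) + 11) = 4*((-5 + 10*9) + 11) = 4*((-5 + 90) + 11) = 4*(85 + 11) = 4*96 = 384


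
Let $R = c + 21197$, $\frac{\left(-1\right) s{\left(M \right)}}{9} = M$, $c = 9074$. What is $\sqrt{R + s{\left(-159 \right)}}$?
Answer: $11 \sqrt{262} \approx 178.05$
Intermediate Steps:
$s{\left(M \right)} = - 9 M$
$R = 30271$ ($R = 9074 + 21197 = 30271$)
$\sqrt{R + s{\left(-159 \right)}} = \sqrt{30271 - -1431} = \sqrt{30271 + 1431} = \sqrt{31702} = 11 \sqrt{262}$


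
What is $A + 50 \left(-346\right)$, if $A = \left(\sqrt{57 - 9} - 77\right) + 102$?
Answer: $-17275 + 4 \sqrt{3} \approx -17268.0$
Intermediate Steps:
$A = 25 + 4 \sqrt{3}$ ($A = \left(\sqrt{48} - 77\right) + 102 = \left(4 \sqrt{3} - 77\right) + 102 = \left(-77 + 4 \sqrt{3}\right) + 102 = 25 + 4 \sqrt{3} \approx 31.928$)
$A + 50 \left(-346\right) = \left(25 + 4 \sqrt{3}\right) + 50 \left(-346\right) = \left(25 + 4 \sqrt{3}\right) - 17300 = -17275 + 4 \sqrt{3}$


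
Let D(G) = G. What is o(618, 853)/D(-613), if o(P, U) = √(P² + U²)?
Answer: -√1109533/613 ≈ -1.7183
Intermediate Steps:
o(618, 853)/D(-613) = √(618² + 853²)/(-613) = √(381924 + 727609)*(-1/613) = √1109533*(-1/613) = -√1109533/613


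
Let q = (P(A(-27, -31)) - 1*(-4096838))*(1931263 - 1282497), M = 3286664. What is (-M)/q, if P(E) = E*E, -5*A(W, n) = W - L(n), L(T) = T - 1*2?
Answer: -20541650/16611813350819 ≈ -1.2366e-6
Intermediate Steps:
L(T) = -2 + T (L(T) = T - 2 = -2 + T)
A(W, n) = -⅖ - W/5 + n/5 (A(W, n) = -(W - (-2 + n))/5 = -(W + (2 - n))/5 = -(2 + W - n)/5 = -⅖ - W/5 + n/5)
P(E) = E²
q = 66447253403276/25 (q = ((-⅖ - ⅕*(-27) + (⅕)*(-31))² - 1*(-4096838))*(1931263 - 1282497) = ((-⅖ + 27/5 - 31/5)² + 4096838)*648766 = ((-6/5)² + 4096838)*648766 = (36/25 + 4096838)*648766 = (102420986/25)*648766 = 66447253403276/25 ≈ 2.6579e+12)
(-M)/q = (-1*3286664)/(66447253403276/25) = -3286664*25/66447253403276 = -20541650/16611813350819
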